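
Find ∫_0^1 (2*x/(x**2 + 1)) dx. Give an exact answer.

Let u = x**2 + 1, so du = 2*x dx. When x = 0, u = 1; when x = 1, u = 2.
The integral becomes ∫ 1/u du from 1 to 2, with antiderivative log(u).
Back in x: F(x) = log(x**2 + 1).
Then F(1) - F(0) = (log(2)) - (0) = log(2).

log(2)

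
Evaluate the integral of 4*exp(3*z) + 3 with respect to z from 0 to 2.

14/3 + 4*exp(6)/3

An antiderivative is F(z) = 4*exp(3*z)/3 + 3*z.
Then F(2) - F(0) = (6 + 4*exp(6)/3) - (4/3) = 14/3 + 4*exp(6)/3.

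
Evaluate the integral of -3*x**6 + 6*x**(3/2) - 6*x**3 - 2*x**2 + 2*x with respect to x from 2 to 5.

By the power rule, an antiderivative is F(x) = -3*x**7/7 + 12*x**(5/2)/5 - 3*x**4/2 - 2*x**3/3 + x**2.
Then F(5) - F(2) = (-1448075/42 + 60*sqrt(5)) - (-1684/21 + 48*sqrt(2)/5) = -481569/14 - 48*sqrt(2)/5 + 60*sqrt(5).

-481569/14 - 48*sqrt(2)/5 + 60*sqrt(5)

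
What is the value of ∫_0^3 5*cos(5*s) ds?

Let u = 5*s, so du = 5 ds. When s = 0, u = 0; when s = 3, u = 15.
The integral becomes ∫ cos(u) du from 0 to 15, with antiderivative sin(u).
Back in s: F(s) = sin(5*s).
Then F(3) - F(0) = (sin(15)) - (0) = sin(15).

sin(15)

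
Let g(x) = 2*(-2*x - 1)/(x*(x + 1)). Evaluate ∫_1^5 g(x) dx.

-2*log(5) - 2*log(3)

Factor the denominator: x**2 + x = (x + 1)x.
Partial fractions: 2*(-2*x - 1)/(x*(x + 1)) = -2/(x + 1) - 2/x.
An antiderivative is F(x) = -2*log(x) - 2*log(x + 1).
Then F(5) - F(1) = (-2*log(5) - 2*log(3) - 2*log(2)) - (-log(4)) = -2*log(5) - 2*log(3).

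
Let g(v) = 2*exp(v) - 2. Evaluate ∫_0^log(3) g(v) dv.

4 - 2*log(3)

An antiderivative is F(v) = -2*v + 2*exp(v).
Then F(log(3)) - F(0) = (6 - 2*log(3)) - (2) = 4 - 2*log(3).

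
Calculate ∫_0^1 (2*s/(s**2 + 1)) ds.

Let u = s**2 + 1, so du = 2*s ds. When s = 0, u = 1; when s = 1, u = 2.
The integral becomes ∫ 1/u du from 1 to 2, with antiderivative log(u).
Back in s: F(s) = log(s**2 + 1).
Then F(1) - F(0) = (log(2)) - (0) = log(2).

log(2)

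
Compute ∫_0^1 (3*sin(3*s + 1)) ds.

cos(1) - cos(4)

Let u = 3*s + 1, so du = 3 ds. When s = 0, u = 1; when s = 1, u = 4.
The integral becomes ∫ sin(u) du from 1 to 4, with antiderivative -cos(u).
Back in s: F(s) = -cos(3*s + 1).
Then F(1) - F(0) = (-cos(4)) - (-cos(1)) = cos(1) - cos(4).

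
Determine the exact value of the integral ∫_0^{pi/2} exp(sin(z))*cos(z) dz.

-1 + E

Let u = sin(z), so du = cos(z) dz. When z = 0, u = 0; when z = pi/2, u = 1.
The integral becomes ∫ exp(u) du from 0 to 1, with antiderivative exp(u).
Back in z: F(z) = exp(sin(z)).
Then F(pi/2) - F(0) = (E) - (1) = -1 + E.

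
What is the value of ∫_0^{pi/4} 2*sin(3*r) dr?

sqrt(2)/3 + 2/3

An antiderivative is F(r) = -2*cos(3*r)/3.
Then F(pi/4) - F(0) = (sqrt(2)/3) - (-2/3) = sqrt(2)/3 + 2/3.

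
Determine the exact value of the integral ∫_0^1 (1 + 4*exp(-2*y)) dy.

3 - 2*exp(-2)

An antiderivative is F(y) = y - 2*exp(-2*y).
Then F(1) - F(0) = (1 - 2*exp(-2)) - (-2) = 3 - 2*exp(-2).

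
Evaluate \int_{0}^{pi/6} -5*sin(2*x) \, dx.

-5/4

An antiderivative is F(x) = 5*cos(2*x)/2.
Then F(pi/6) - F(0) = (5/4) - (5/2) = -5/4.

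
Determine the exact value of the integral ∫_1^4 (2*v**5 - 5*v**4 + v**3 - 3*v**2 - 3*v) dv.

By the power rule, an antiderivative is F(v) = v**6/3 - v**5 + v**4/4 - v**3 - 3*v**2/2.
Then F(4) - F(1) = (952/3) - (-35/12) = 1281/4.

1281/4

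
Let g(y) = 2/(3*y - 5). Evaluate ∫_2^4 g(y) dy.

2*log(7)/3

An antiderivative is F(y) = 2*log(3*y - 5)/3.
Then F(4) - F(2) = (2*log(7)/3) - (0) = 2*log(7)/3.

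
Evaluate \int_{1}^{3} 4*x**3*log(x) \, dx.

Integrate by parts once (u = ln x, dv = 4*x**3 dx).
An antiderivative is F(x) = x**4*(4*log(x) - 1)/4.
Then F(3) - F(1) = (-81/4 + 81*log(3)) - (-1/4) = -20 + 81*log(3).

-20 + 81*log(3)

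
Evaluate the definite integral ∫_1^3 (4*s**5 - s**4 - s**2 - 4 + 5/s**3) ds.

19012/45

By the power rule, an antiderivative is F(s) = 2*s**6/3 - s**5/5 - s**3/3 - 4*s - 5/(2*s**2).
Then F(3) - F(1) = (37451/90) - (-191/30) = 19012/45.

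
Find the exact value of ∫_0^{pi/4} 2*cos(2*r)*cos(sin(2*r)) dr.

Let u = sin(2*r), so du = 2*cos(2*r) dr. When r = 0, u = 0; when r = pi/4, u = 1.
The integral becomes ∫ cos(u) du from 0 to 1, with antiderivative sin(u).
Back in r: F(r) = sin(sin(2*r)).
Then F(pi/4) - F(0) = (sin(1)) - (0) = sin(1).

sin(1)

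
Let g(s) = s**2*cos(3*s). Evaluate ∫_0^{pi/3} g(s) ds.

-2*pi/27

Integrate by parts twice (u = s^2, dv = cos(3*s) ds).
An antiderivative is F(s) = s**2*sin(3*s)/3 + 2*s*cos(3*s)/9 - 2*sin(3*s)/27.
Then F(pi/3) - F(0) = (-2*pi/27) - (0) = -2*pi/27.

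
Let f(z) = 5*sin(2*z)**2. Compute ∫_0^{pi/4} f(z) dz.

Use the identity sin^2(2*z) = (1 - cos(4*z))/2.
An antiderivative is F(z) = 5*z/2 - 5*sin(4*z)/8.
Then F(pi/4) - F(0) = (5*pi/8) - (0) = 5*pi/8.

5*pi/8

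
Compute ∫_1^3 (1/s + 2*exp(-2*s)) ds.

An antiderivative is F(s) = log(s) - exp(-2*s).
Then F(3) - F(1) = (-exp(-6) + log(3)) - (-exp(-2)) = -exp(-6) + exp(-2) + log(3).

-exp(-6) + exp(-2) + log(3)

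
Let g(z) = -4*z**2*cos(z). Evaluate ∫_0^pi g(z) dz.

8*pi

Integrate by parts twice (u = z^2, dv = -4*cos(z) dz).
An antiderivative is F(z) = -4*z**2*sin(z) - 8*z*cos(z) + 8*sin(z).
Then F(pi) - F(0) = (8*pi) - (0) = 8*pi.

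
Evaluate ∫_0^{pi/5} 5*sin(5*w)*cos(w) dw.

25*sqrt(5)/96 + 125/96

Use the identity sin(5*w)cos(w) = [sin(6*w) + sin(4*w)]/2.
An antiderivative is F(w) = -5*cos(4*w)/8 - 5*cos(6*w)/12.
Then F(pi/5) - F(0) = (25/96 + 25*sqrt(5)/96) - (-25/24) = 25*sqrt(5)/96 + 125/96.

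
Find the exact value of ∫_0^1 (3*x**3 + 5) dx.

23/4

By the power rule, an antiderivative is F(x) = 3*x**4/4 + 5*x.
Then F(1) - F(0) = (23/4) - (0) = 23/4.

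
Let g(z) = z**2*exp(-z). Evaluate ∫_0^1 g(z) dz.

2 - 5*exp(-1)

Integrate by parts twice (u = z^2, dv = exp(-z) dz).
An antiderivative is F(z) = (-z**2 - 2*z - 2)*exp(-z).
Then F(1) - F(0) = (-5*exp(-1)) - (-2) = 2 - 5*exp(-1).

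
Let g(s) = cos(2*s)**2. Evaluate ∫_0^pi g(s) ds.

pi/2

Use the identity cos^2(2*s) = (1 + cos(4*s))/2.
An antiderivative is F(s) = s/2 + sin(4*s)/8.
Then F(pi) - F(0) = (pi/2) - (0) = pi/2.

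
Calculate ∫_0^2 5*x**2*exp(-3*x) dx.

10/27 - 250*exp(-6)/27

Integrate by parts twice (u = x^2, dv = 5*exp(-3*x) dx).
An antiderivative is F(x) = (-45*x**2 - 30*x - 10)*exp(-3*x)/27.
Then F(2) - F(0) = (-250*exp(-6)/27) - (-10/27) = 10/27 - 250*exp(-6)/27.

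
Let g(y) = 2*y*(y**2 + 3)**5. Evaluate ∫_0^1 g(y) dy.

Let u = y**2 + 3, so du = 2*y dy. When y = 0, u = 3; when y = 1, u = 4.
The integral becomes ∫ u**5 du from 3 to 4, with antiderivative u**6/6.
Back in y: F(y) = (y**2 + 3)**6/6.
Then F(1) - F(0) = (2048/3) - (243/2) = 3367/6.

3367/6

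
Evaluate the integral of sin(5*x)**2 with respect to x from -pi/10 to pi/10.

pi/10

Use the identity sin^2(5*x) = (1 - cos(10*x))/2.
An antiderivative is F(x) = x/2 - sin(10*x)/20.
Then F(pi/10) - F(-pi/10) = (pi/20) - (-pi/20) = pi/10.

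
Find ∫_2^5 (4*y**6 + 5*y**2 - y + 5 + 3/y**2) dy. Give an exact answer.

By the power rule, an antiderivative is F(y) = 4*y**7/7 + 5*y**3/3 - y**2/2 + 5*y - 3/y.
Then F(5) - F(2) = (9421249/210) - (3905/42) = 1566954/35.

1566954/35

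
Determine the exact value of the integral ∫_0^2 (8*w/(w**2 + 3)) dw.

-4*log(3) + 4*log(7)

Let u = w**2 + 3, so du = 2*w dw. When w = 0, u = 3; when w = 2, u = 7.
The integral becomes 4·∫ 1/u du from 3 to 7, with antiderivative 4*log(u).
Back in w: F(w) = 4*log(w**2 + 3).
Then F(2) - F(0) = (4*log(7)) - (log(81)) = -4*log(3) + 4*log(7).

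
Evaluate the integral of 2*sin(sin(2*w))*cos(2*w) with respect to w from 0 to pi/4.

1 - cos(1)

Let u = sin(2*w), so du = 2*cos(2*w) dw. When w = 0, u = 0; when w = pi/4, u = 1.
The integral becomes ∫ sin(u) du from 0 to 1, with antiderivative -cos(u).
Back in w: F(w) = -cos(sin(2*w)).
Then F(pi/4) - F(0) = (-cos(1)) - (-1) = 1 - cos(1).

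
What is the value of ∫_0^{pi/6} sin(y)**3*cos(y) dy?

Let u = sin(y), so du = cos(y) dy. When y = 0, u = 0; when y = pi/6, u = 1/2.
The integral becomes ∫ u**3 du from 0 to 1/2, with antiderivative u**4/4.
Back in y: F(y) = sin(y)**4/4.
Then F(pi/6) - F(0) = (1/64) - (0) = 1/64.

1/64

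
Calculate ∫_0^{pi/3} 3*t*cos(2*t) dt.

Integrate by parts once (u = t, dv = 3*cos(2*t) dt).
An antiderivative is F(t) = 3*t*sin(2*t)/2 + 3*cos(2*t)/4.
Then F(pi/3) - F(0) = (-3/8 + sqrt(3)*pi/4) - (3/4) = -9/8 + sqrt(3)*pi/4.

-9/8 + sqrt(3)*pi/4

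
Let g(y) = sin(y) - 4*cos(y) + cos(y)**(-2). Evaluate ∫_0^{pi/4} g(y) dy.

An antiderivative is F(y) = -4*sin(y) - cos(y) + tan(y).
Then F(pi/4) - F(0) = (1 - 5*sqrt(2)/2) - (-1) = 2 - 5*sqrt(2)/2.

2 - 5*sqrt(2)/2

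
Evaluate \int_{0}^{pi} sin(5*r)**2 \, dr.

Use the identity sin^2(5*r) = (1 - cos(10*r))/2.
An antiderivative is F(r) = r/2 - sin(10*r)/20.
Then F(pi) - F(0) = (pi/2) - (0) = pi/2.

pi/2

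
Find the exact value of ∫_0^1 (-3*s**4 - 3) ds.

-18/5

By the power rule, an antiderivative is F(s) = -3*s**5/5 - 3*s.
Then F(1) - F(0) = (-18/5) - (0) = -18/5.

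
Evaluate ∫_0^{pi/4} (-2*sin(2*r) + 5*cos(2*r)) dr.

An antiderivative is F(r) = 5*sin(2*r)/2 + cos(2*r).
Then F(pi/4) - F(0) = (5/2) - (1) = 3/2.

3/2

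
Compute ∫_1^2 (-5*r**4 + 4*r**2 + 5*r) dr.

By the power rule, an antiderivative is F(r) = -r**5 + 4*r**3/3 + 5*r**2/2.
Then F(2) - F(1) = (-34/3) - (17/6) = -85/6.

-85/6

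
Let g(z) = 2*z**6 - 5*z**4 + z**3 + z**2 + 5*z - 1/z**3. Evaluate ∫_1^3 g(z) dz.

27140/63

By the power rule, an antiderivative is F(z) = 2*z**7/7 - z**5 + z**4/4 + z**3/3 + 5*z**2/2 + 1/(2*z**2).
Then F(3) - F(1) = (109283/252) - (241/84) = 27140/63.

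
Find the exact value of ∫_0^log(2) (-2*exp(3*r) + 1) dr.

-14/3 + log(2)

An antiderivative is F(r) = -2*exp(3*r)/3 + r.
Then F(log(2)) - F(0) = (-16/3 + log(2)) - (-2/3) = -14/3 + log(2).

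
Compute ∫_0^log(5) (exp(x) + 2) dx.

An antiderivative is F(x) = 2*x + exp(x).
Then F(log(5)) - F(0) = (log(25) + 5) - (1) = 2*log(5) + 4.

2*log(5) + 4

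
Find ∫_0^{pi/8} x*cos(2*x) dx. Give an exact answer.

Integrate by parts once (u = x, dv = cos(2*x) dx).
An antiderivative is F(x) = x*sin(2*x)/2 + cos(2*x)/4.
Then F(pi/8) - F(0) = (sqrt(2)*(pi + 4)/32) - (1/4) = -1/4 + sqrt(2)*pi/32 + sqrt(2)/8.

-1/4 + sqrt(2)*pi/32 + sqrt(2)/8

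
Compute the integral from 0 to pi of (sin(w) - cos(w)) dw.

An antiderivative is F(w) = -sin(w) - cos(w).
Then F(pi) - F(0) = (1) - (-1) = 2.

2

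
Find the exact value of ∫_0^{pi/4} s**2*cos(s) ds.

Integrate by parts twice (u = s^2, dv = cos(s) ds).
An antiderivative is F(s) = s**2*sin(s) + 2*s*cos(s) - 2*sin(s).
Then F(pi/4) - F(0) = (sqrt(2)*(-32 + pi**2 + 8*pi)/32) - (0) = sqrt(2)*(-32 + pi**2 + 8*pi)/32.

sqrt(2)*(-32 + pi**2 + 8*pi)/32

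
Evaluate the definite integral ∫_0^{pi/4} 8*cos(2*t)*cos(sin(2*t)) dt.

Let u = sin(2*t), so du = 2*cos(2*t) dt. When t = 0, u = 0; when t = pi/4, u = 1.
The integral becomes 4·∫ cos(u) du from 0 to 1, with antiderivative 4*sin(u).
Back in t: F(t) = 4*sin(sin(2*t)).
Then F(pi/4) - F(0) = (4*sin(1)) - (0) = 4*sin(1).

4*sin(1)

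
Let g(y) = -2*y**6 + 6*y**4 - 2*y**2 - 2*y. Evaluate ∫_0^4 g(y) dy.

-368656/105

By the power rule, an antiderivative is F(y) = -2*y**7/7 + 6*y**5/5 - 2*y**3/3 - y**2.
Then F(4) - F(0) = (-368656/105) - (0) = -368656/105.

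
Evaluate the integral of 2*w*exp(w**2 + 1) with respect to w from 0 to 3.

Let u = w**2 + 1, so du = 2*w dw. When w = 0, u = 1; when w = 3, u = 10.
The integral becomes ∫ exp(u) du from 1 to 10, with antiderivative exp(u).
Back in w: F(w) = exp(w**2 + 1).
Then F(3) - F(0) = (exp(10)) - (exp(1)) = -exp(1) + exp(10).

-exp(1) + exp(10)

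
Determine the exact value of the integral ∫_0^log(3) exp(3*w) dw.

26/3

Let u = exp(w), so du = exp(w) dw. When w = 0, u = 1; when w = log(3), u = 3.
The integral becomes ∫ u**2 du from 1 to 3, with antiderivative u**3/3.
Back in w: F(w) = exp(3*w)/3.
Then F(log(3)) - F(0) = (9) - (1/3) = 26/3.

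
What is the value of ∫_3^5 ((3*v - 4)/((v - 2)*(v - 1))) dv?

log(18)

Factor the denominator: v**2 - 3*v + 2 = (v - 1)(v - 2).
Partial fractions: (3*v - 4)/((v - 2)*(v - 1)) = 1/(v - 1) + 2/(v - 2).
An antiderivative is F(v) = 2*log(v - 2) + log(v - 1).
Then F(5) - F(3) = (log(36)) - (log(2)) = log(18).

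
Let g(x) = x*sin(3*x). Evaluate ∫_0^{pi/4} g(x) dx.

sqrt(2)*(4 + 3*pi)/72

Integrate by parts once (u = x, dv = sin(3*x) dx).
An antiderivative is F(x) = -x*cos(3*x)/3 + sin(3*x)/9.
Then F(pi/4) - F(0) = (sqrt(2)*(4 + 3*pi)/72) - (0) = sqrt(2)*(4 + 3*pi)/72.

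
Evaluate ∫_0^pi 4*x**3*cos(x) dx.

Integrate by parts 3 times (u = x^3, dv = 4*cos(x) dx).
An antiderivative is F(x) = 4*x**3*sin(x) + 12*x**2*cos(x) - 24*x*sin(x) - 24*cos(x).
Then F(pi) - F(0) = (24 - 12*pi**2) - (-24) = 48 - 12*pi**2.

48 - 12*pi**2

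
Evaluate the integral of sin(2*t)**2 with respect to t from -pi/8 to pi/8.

Use the identity sin^2(2*t) = (1 - cos(4*t))/2.
An antiderivative is F(t) = t/2 - sin(4*t)/8.
Then F(pi/8) - F(-pi/8) = (-1/8 + pi/16) - (1/8 - pi/16) = -1/4 + pi/8.

-1/4 + pi/8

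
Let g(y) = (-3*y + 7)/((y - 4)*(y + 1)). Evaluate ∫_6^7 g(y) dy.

log(49/96)

Factor the denominator: y**2 - 3*y - 4 = (y + 1)(y - 4).
Partial fractions: (-3*y + 7)/((y - 4)*(y + 1)) = -2/(y + 1) - 1/(y - 4).
An antiderivative is F(y) = -log(y - 4) - 2*log(y + 1).
Then F(7) - F(6) = (-6*log(2) - log(3)) - (-log(98)) = log(49/96).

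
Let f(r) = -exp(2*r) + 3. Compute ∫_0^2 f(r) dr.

13/2 - exp(4)/2

An antiderivative is F(r) = -exp(2*r)/2 + 3*r.
Then F(2) - F(0) = (6 - exp(4)/2) - (-1/2) = 13/2 - exp(4)/2.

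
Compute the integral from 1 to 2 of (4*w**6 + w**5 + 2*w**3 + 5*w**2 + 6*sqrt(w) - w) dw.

By the power rule, an antiderivative is F(w) = 4*w**7/7 + w**6/6 + w**4/2 + 4*w**(3/2) + 5*w**3/3 - w**2/2.
Then F(2) - F(1) = (8*sqrt(2) + 722/7) - (269/42) = 8*sqrt(2) + 4063/42.

8*sqrt(2) + 4063/42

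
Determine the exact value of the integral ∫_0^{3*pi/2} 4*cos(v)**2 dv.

3*pi

Use the identity cos^2(v) = (1 + cos(2*v))/2.
An antiderivative is F(v) = 2*v + sin(2*v).
Then F(3*pi/2) - F(0) = (3*pi) - (0) = 3*pi.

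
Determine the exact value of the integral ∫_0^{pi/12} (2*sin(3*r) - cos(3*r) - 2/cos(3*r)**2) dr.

An antiderivative is F(r) = -sin(3*r)/3 - 2*cos(3*r)/3 - 2*tan(3*r)/3.
Then F(pi/12) - F(0) = (-sqrt(2)/2 - 2/3) - (-2/3) = -sqrt(2)/2.

-sqrt(2)/2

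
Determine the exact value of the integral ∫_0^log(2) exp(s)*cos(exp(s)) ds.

Let u = exp(s), so du = exp(s) ds. When s = 0, u = 1; when s = log(2), u = 2.
The integral becomes ∫ cos(u) du from 1 to 2, with antiderivative sin(u).
Back in s: F(s) = sin(exp(s)).
Then F(log(2)) - F(0) = (sin(2)) - (sin(1)) = -sin(1) + sin(2).

-sin(1) + sin(2)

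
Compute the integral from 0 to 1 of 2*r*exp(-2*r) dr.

Integrate by parts once (u = r, dv = 2*exp(-2*r) dr).
An antiderivative is F(r) = (-2*r - 1)*exp(-2*r)/2.
Then F(1) - F(0) = (-3*exp(-2)/2) - (-1/2) = (-3 + exp(2))*exp(-2)/2.

(-3 + exp(2))*exp(-2)/2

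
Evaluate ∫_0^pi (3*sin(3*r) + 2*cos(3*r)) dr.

An antiderivative is F(r) = 2*sin(3*r)/3 - cos(3*r).
Then F(pi) - F(0) = (1) - (-1) = 2.

2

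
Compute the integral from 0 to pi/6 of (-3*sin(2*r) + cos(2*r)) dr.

-3/4 + sqrt(3)/4

An antiderivative is F(r) = sin(2*r)/2 + 3*cos(2*r)/2.
Then F(pi/6) - F(0) = (sqrt(3)/4 + 3/4) - (3/2) = -3/4 + sqrt(3)/4.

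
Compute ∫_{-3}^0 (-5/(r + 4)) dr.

An antiderivative is F(r) = -5*log(r + 4).
Then F(0) - F(-3) = (-10*log(2)) - (0) = -10*log(2).

-10*log(2)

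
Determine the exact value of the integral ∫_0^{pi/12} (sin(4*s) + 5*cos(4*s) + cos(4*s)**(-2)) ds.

1/8 + 7*sqrt(3)/8

An antiderivative is F(s) = 5*sin(4*s)/4 - cos(4*s)/4 + tan(4*s)/4.
Then F(pi/12) - F(0) = (-1/8 + 7*sqrt(3)/8) - (-1/4) = 1/8 + 7*sqrt(3)/8.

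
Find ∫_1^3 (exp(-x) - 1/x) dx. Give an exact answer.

-log(3) - exp(-3) + exp(-1)

An antiderivative is F(x) = -log(x) - exp(-x).
Then F(3) - F(1) = (-log(3) - exp(-3)) - (-exp(-1)) = -log(3) - exp(-3) + exp(-1).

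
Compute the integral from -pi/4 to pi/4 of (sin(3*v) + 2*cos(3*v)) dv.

2*sqrt(2)/3

An antiderivative is F(v) = 2*sin(3*v)/3 - cos(3*v)/3.
Then F(pi/4) - F(-pi/4) = (sqrt(2)/2) - (-sqrt(2)/6) = 2*sqrt(2)/3.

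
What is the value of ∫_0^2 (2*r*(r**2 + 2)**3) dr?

320

Let u = r**2 + 2, so du = 2*r dr. When r = 0, u = 2; when r = 2, u = 6.
The integral becomes ∫ u**3 du from 2 to 6, with antiderivative u**4/4.
Back in r: F(r) = (r**2 + 2)**4/4.
Then F(2) - F(0) = (324) - (4) = 320.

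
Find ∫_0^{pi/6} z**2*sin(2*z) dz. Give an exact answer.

Integrate by parts twice (u = z^2, dv = sin(2*z) dz).
An antiderivative is F(z) = -z**2*cos(2*z)/2 + z*sin(2*z)/2 + cos(2*z)/4.
Then F(pi/6) - F(0) = (-pi**2/144 + 1/8 + sqrt(3)*pi/24) - (1/4) = -1/8 - pi**2/144 + sqrt(3)*pi/24.

-1/8 - pi**2/144 + sqrt(3)*pi/24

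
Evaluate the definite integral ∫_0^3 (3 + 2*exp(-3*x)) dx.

29/3 - 2*exp(-9)/3

An antiderivative is F(x) = 3*x - 2*exp(-3*x)/3.
Then F(3) - F(0) = (9 - 2*exp(-9)/3) - (-2/3) = 29/3 - 2*exp(-9)/3.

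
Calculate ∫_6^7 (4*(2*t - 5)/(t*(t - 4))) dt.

-8*log(2) - 2*log(3) + 5*log(7)

Factor the denominator: t**2 - 4*t = t(t - 4).
Partial fractions: 4*(2*t - 5)/(t*(t - 4)) = 5/t + 3/(t - 4).
An antiderivative is F(t) = 5*log(t) + 3*log(t - 4).
Then F(7) - F(6) = (3*log(3) + 5*log(7)) - (5*log(3) + 8*log(2)) = -8*log(2) - 2*log(3) + 5*log(7).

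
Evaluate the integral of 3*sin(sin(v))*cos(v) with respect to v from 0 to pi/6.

Let u = sin(v), so du = cos(v) dv. When v = 0, u = 0; when v = pi/6, u = 1/2.
The integral becomes 3·∫ sin(u) du from 0 to 1/2, with antiderivative -3*cos(u).
Back in v: F(v) = -3*cos(sin(v)).
Then F(pi/6) - F(0) = (-3*cos(1/2)) - (-3) = 3 - 3*cos(1/2).

3 - 3*cos(1/2)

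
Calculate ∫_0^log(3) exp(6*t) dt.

364/3

Let u = exp(t), so du = exp(t) dt. When t = 0, u = 1; when t = log(3), u = 3.
The integral becomes ∫ u**5 du from 1 to 3, with antiderivative u**6/6.
Back in t: F(t) = exp(6*t)/6.
Then F(log(3)) - F(0) = (243/2) - (1/6) = 364/3.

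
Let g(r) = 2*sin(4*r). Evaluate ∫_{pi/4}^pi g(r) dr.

An antiderivative is F(r) = -cos(4*r)/2.
Then F(pi) - F(pi/4) = (-1/2) - (1/2) = -1.

-1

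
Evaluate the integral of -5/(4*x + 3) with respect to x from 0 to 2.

An antiderivative is F(x) = -5*log(4*x + 3)/4.
Then F(2) - F(0) = (-5*log(11)/4) - (-5*log(3)/4) = -5*log(11)/4 + 5*log(3)/4.

-5*log(11)/4 + 5*log(3)/4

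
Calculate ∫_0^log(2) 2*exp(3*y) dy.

14/3

Let u = exp(y), so du = exp(y) dy. When y = 0, u = 1; when y = log(2), u = 2.
The integral becomes 2·∫ u**2 du from 1 to 2, with antiderivative 2*u**3/3.
Back in y: F(y) = 2*exp(3*y)/3.
Then F(log(2)) - F(0) = (16/3) - (2/3) = 14/3.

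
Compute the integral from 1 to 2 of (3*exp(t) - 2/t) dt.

An antiderivative is F(t) = 3*exp(t) - 2*log(t).
Then F(2) - F(1) = (-log(4) + 3*exp(2)) - (3*exp(1)) = -3*exp(1) - log(4) + 3*exp(2).

-3*exp(1) - log(4) + 3*exp(2)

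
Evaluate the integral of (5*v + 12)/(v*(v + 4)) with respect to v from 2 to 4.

Factor the denominator: v**2 + 4*v = (v + 4)v.
Partial fractions: (5*v + 12)/(v*(v + 4)) = 2/(v + 4) + 3/v.
An antiderivative is F(v) = 3*log(v) + 2*log(v + 4).
Then F(4) - F(2) = (12*log(2)) - (2*log(3) + 5*log(2)) = -2*log(3) + 7*log(2).

-2*log(3) + 7*log(2)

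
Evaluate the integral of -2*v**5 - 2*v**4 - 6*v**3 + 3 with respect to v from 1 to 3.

-6802/15

By the power rule, an antiderivative is F(v) = -v**6/3 - 2*v**5/5 - 3*v**4/2 + 3*v.
Then F(3) - F(1) = (-4527/10) - (23/30) = -6802/15.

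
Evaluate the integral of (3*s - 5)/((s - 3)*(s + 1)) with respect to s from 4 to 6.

-2*log(5) + log(3) + 2*log(7)

Factor the denominator: s**2 - 2*s - 3 = (s + 1)(s - 3).
Partial fractions: (3*s - 5)/((s - 3)*(s + 1)) = 2/(s + 1) + 1/(s - 3).
An antiderivative is F(s) = log(s - 3) + 2*log(s + 1).
Then F(6) - F(4) = (log(3) + 2*log(7)) - (log(25)) = -2*log(5) + log(3) + 2*log(7).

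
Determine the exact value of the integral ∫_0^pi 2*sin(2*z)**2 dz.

Use the identity sin^2(2*z) = (1 - cos(4*z))/2.
An antiderivative is F(z) = z - sin(4*z)/4.
Then F(pi) - F(0) = (pi) - (0) = pi.

pi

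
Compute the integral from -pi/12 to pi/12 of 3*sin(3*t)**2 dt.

-1/2 + pi/4

Use the identity sin^2(3*t) = (1 - cos(6*t))/2.
An antiderivative is F(t) = 3*t/2 - sin(6*t)/4.
Then F(pi/12) - F(-pi/12) = (-1/4 + pi/8) - (1/4 - pi/8) = -1/2 + pi/4.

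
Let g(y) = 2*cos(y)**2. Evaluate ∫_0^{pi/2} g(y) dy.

pi/2

Use the identity cos^2(y) = (1 + cos(2*y))/2.
An antiderivative is F(y) = y + sin(2*y)/2.
Then F(pi/2) - F(0) = (pi/2) - (0) = pi/2.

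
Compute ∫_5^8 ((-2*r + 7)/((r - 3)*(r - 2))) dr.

log(5/16)

Factor the denominator: r**2 - 5*r + 6 = (r - 2)(r - 3).
Partial fractions: (-2*r + 7)/((r - 3)*(r - 2)) = -3/(r - 2) + 1/(r - 3).
An antiderivative is F(r) = log(r - 3) - 3*log(r - 2).
Then F(8) - F(5) = (-3*log(3) - 3*log(2) + log(5)) - (log(2/27)) = log(5/16).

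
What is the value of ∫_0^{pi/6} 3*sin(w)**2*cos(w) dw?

Let u = sin(w), so du = cos(w) dw. When w = 0, u = 0; when w = pi/6, u = 1/2.
The integral becomes 3·∫ u**2 du from 0 to 1/2, with antiderivative u**3.
Back in w: F(w) = sin(w)**3.
Then F(pi/6) - F(0) = (1/8) - (0) = 1/8.

1/8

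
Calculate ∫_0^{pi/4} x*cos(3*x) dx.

-1/9 - sqrt(2)/18 + sqrt(2)*pi/24

Integrate by parts once (u = x, dv = cos(3*x) dx).
An antiderivative is F(x) = x*sin(3*x)/3 + cos(3*x)/9.
Then F(pi/4) - F(0) = (sqrt(2)*(-4 + 3*pi)/72) - (1/9) = -1/9 - sqrt(2)/18 + sqrt(2)*pi/24.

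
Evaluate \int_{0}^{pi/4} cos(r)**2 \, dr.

1/4 + pi/8

Use the identity cos^2(r) = (1 + cos(2*r))/2.
An antiderivative is F(r) = r/2 + sin(2*r)/4.
Then F(pi/4) - F(0) = (1/4 + pi/8) - (0) = 1/4 + pi/8.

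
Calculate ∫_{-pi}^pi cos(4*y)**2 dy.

pi

Use the identity cos^2(4*y) = (1 + cos(8*y))/2.
An antiderivative is F(y) = y/2 + sin(8*y)/16.
Then F(pi) - F(-pi) = (pi/2) - (-pi/2) = pi.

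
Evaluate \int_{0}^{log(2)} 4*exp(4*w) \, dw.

15

Let u = exp(w), so du = exp(w) dw. When w = 0, u = 1; when w = log(2), u = 2.
The integral becomes 4·∫ u**3 du from 1 to 2, with antiderivative u**4.
Back in w: F(w) = exp(4*w).
Then F(log(2)) - F(0) = (16) - (1) = 15.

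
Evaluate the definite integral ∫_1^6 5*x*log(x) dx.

-175/4 + 90*log(2) + 90*log(3)

Integrate by parts once (u = ln x, dv = 5*x dx).
An antiderivative is F(x) = 5*x**2*(2*log(x) - 1)/4.
Then F(6) - F(1) = (-45 + 90*log(2) + 90*log(3)) - (-5/4) = -175/4 + 90*log(2) + 90*log(3).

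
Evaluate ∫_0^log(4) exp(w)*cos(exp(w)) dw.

-sin(1) + sin(4)

Let u = exp(w), so du = exp(w) dw. When w = 0, u = 1; when w = log(4), u = 4.
The integral becomes ∫ cos(u) du from 1 to 4, with antiderivative sin(u).
Back in w: F(w) = sin(exp(w)).
Then F(log(4)) - F(0) = (sin(4)) - (sin(1)) = -sin(1) + sin(4).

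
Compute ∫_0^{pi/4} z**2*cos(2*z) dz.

Integrate by parts twice (u = z^2, dv = cos(2*z) dz).
An antiderivative is F(z) = z**2*sin(2*z)/2 + z*cos(2*z)/2 - sin(2*z)/4.
Then F(pi/4) - F(0) = (-1/4 + pi**2/32) - (0) = -1/4 + pi**2/32.

-1/4 + pi**2/32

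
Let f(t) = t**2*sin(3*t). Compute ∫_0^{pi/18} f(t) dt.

Integrate by parts twice (u = t^2, dv = sin(3*t) dt).
An antiderivative is F(t) = -t**2*cos(3*t)/3 + 2*t*sin(3*t)/9 + 2*cos(3*t)/27.
Then F(pi/18) - F(0) = (-sqrt(3)*pi**2/1944 + pi/162 + sqrt(3)/27) - (2/27) = -2/27 - sqrt(3)*pi**2/1944 + pi/162 + sqrt(3)/27.

-2/27 - sqrt(3)*pi**2/1944 + pi/162 + sqrt(3)/27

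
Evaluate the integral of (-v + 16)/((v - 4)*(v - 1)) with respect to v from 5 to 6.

-5*log(5) + 14*log(2)

Factor the denominator: v**2 - 5*v + 4 = (v - 1)(v - 4).
Partial fractions: (-v + 16)/((v - 4)*(v - 1)) = -5/(v - 1) + 4/(v - 4).
An antiderivative is F(v) = 4*log(v - 4) - 5*log(v - 1).
Then F(6) - F(5) = (-5*log(5) + 4*log(2)) - (-10*log(2)) = -5*log(5) + 14*log(2).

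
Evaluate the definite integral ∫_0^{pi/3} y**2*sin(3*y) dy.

Integrate by parts twice (u = y^2, dv = sin(3*y) dy).
An antiderivative is F(y) = -y**2*cos(3*y)/3 + 2*y*sin(3*y)/9 + 2*cos(3*y)/27.
Then F(pi/3) - F(0) = (-2/27 + pi**2/27) - (2/27) = -4/27 + pi**2/27.

-4/27 + pi**2/27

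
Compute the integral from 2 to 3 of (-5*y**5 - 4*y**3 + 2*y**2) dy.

By the power rule, an antiderivative is F(y) = -5*y**6/6 - y**4 + 2*y**3/3.
Then F(3) - F(2) = (-1341/2) - (-64) = -1213/2.

-1213/2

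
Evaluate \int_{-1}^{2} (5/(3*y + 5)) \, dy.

-5*log(2)/3 + 5*log(11)/3

An antiderivative is F(y) = 5*log(3*y + 5)/3.
Then F(2) - F(-1) = (5*log(11)/3) - (5*log(2)/3) = -5*log(2)/3 + 5*log(11)/3.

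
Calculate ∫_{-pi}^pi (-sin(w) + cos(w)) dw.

An antiderivative is F(w) = sin(w) + cos(w).
Then F(pi) - F(-pi) = (-1) - (-1) = 0.

0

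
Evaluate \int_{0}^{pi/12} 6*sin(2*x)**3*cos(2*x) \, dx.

3/64

Let u = sin(2*x), so du = 2*cos(2*x) dx. When x = 0, u = 0; when x = pi/12, u = 1/2.
The integral becomes 3·∫ u**3 du from 0 to 1/2, with antiderivative 3*u**4/4.
Back in x: F(x) = 3*sin(2*x)**4/4.
Then F(pi/12) - F(0) = (3/64) - (0) = 3/64.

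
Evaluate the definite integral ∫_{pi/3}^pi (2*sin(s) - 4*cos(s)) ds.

An antiderivative is F(s) = -4*sin(s) - 2*cos(s).
Then F(pi) - F(pi/3) = (2) - (-2*sqrt(3) - 1) = 3 + 2*sqrt(3).

3 + 2*sqrt(3)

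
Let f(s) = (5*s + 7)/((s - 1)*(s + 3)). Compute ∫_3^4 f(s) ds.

-5*log(2) + log(3) + 2*log(7)

Factor the denominator: s**2 + 2*s - 3 = (s + 3)(s - 1).
Partial fractions: (5*s + 7)/((s - 1)*(s + 3)) = 2/(s + 3) + 3/(s - 1).
An antiderivative is F(s) = 3*log(s - 1) + 2*log(s + 3).
Then F(4) - F(3) = (3*log(3) + 2*log(7)) - (2*log(3) + 5*log(2)) = -5*log(2) + log(3) + 2*log(7).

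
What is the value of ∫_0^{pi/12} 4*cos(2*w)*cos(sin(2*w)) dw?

Let u = sin(2*w), so du = 2*cos(2*w) dw. When w = 0, u = 0; when w = pi/12, u = 1/2.
The integral becomes 2·∫ cos(u) du from 0 to 1/2, with antiderivative 2*sin(u).
Back in w: F(w) = 2*sin(sin(2*w)).
Then F(pi/12) - F(0) = (2*sin(1/2)) - (0) = 2*sin(1/2).

2*sin(1/2)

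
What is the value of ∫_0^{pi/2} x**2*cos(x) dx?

Integrate by parts twice (u = x^2, dv = cos(x) dx).
An antiderivative is F(x) = x**2*sin(x) + 2*x*cos(x) - 2*sin(x).
Then F(pi/2) - F(0) = (-2 + pi**2/4) - (0) = -2 + pi**2/4.

-2 + pi**2/4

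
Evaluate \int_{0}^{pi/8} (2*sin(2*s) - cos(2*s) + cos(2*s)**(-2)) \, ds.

3/2 - 3*sqrt(2)/4

An antiderivative is F(s) = -sin(2*s)/2 - cos(2*s) + tan(2*s)/2.
Then F(pi/8) - F(0) = (1/2 - 3*sqrt(2)/4) - (-1) = 3/2 - 3*sqrt(2)/4.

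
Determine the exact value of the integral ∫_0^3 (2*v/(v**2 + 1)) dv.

log(10)

Let u = v**2 + 1, so du = 2*v dv. When v = 0, u = 1; when v = 3, u = 10.
The integral becomes ∫ 1/u du from 1 to 10, with antiderivative log(u).
Back in v: F(v) = log(v**2 + 1).
Then F(3) - F(0) = (log(10)) - (0) = log(10).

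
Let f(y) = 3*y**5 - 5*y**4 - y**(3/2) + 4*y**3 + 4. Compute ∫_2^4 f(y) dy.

8*sqrt(2)/5 + 6296/5

By the power rule, an antiderivative is F(y) = y**6/2 - 2*y**(5/2)/5 - y**5 + y**4 + 4*y.
Then F(4) - F(2) = (6416/5) - (24 - 8*sqrt(2)/5) = 8*sqrt(2)/5 + 6296/5.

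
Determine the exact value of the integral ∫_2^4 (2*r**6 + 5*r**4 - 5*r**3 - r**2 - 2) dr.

By the power rule, an antiderivative is F(r) = 2*r**7/7 + r**5 - 5*r**4/4 - r**3/3 - 2*r.
Then F(4) - F(2) = (112472/21) - (880/21) = 111592/21.

111592/21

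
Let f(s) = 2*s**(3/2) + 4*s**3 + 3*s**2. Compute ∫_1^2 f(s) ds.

16*sqrt(2)/5 + 106/5

By the power rule, an antiderivative is F(s) = 4*s**(5/2)/5 + s**4 + s**3.
Then F(2) - F(1) = (16*sqrt(2)/5 + 24) - (14/5) = 16*sqrt(2)/5 + 106/5.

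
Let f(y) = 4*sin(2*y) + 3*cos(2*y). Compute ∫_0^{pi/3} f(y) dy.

An antiderivative is F(y) = 3*sin(2*y)/2 - 2*cos(2*y).
Then F(pi/3) - F(0) = (1 + 3*sqrt(3)/4) - (-2) = 3*sqrt(3)/4 + 3.

3*sqrt(3)/4 + 3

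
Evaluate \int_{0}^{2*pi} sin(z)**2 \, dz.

Use the identity sin^2(z) = (1 - cos(2*z))/2.
An antiderivative is F(z) = z/2 - sin(2*z)/4.
Then F(2*pi) - F(0) = (pi) - (0) = pi.

pi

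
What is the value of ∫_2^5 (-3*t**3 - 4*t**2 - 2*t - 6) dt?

-2607/4

By the power rule, an antiderivative is F(t) = -3*t**4/4 - 4*t**3/3 - t**2 - 6*t.
Then F(5) - F(2) = (-8285/12) - (-116/3) = -2607/4.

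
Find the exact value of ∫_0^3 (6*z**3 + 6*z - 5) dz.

267/2

By the power rule, an antiderivative is F(z) = 3*z**4/2 + 3*z**2 - 5*z.
Then F(3) - F(0) = (267/2) - (0) = 267/2.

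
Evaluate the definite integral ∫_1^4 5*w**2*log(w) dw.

-35 + 640*log(2)/3

Integrate by parts once (u = ln w, dv = 5*w**2 dw).
An antiderivative is F(w) = 5*w**3*(3*log(w) - 1)/9.
Then F(4) - F(1) = (-320/9 + 640*log(2)/3) - (-5/9) = -35 + 640*log(2)/3.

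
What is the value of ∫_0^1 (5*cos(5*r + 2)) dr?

-sin(2) + sin(7)

Let u = 5*r + 2, so du = 5 dr. When r = 0, u = 2; when r = 1, u = 7.
The integral becomes ∫ cos(u) du from 2 to 7, with antiderivative sin(u).
Back in r: F(r) = sin(5*r + 2).
Then F(1) - F(0) = (sin(7)) - (sin(2)) = -sin(2) + sin(7).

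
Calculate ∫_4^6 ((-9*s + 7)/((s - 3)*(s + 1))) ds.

-4*log(7) - 5*log(3) + 4*log(5)

Factor the denominator: s**2 - 2*s - 3 = (s + 1)(s - 3).
Partial fractions: (-9*s + 7)/((s - 3)*(s + 1)) = -4/(s + 1) - 5/(s - 3).
An antiderivative is F(s) = -5*log(s - 3) - 4*log(s + 1).
Then F(6) - F(4) = (-4*log(7) - 5*log(3)) - (-4*log(5)) = -4*log(7) - 5*log(3) + 4*log(5).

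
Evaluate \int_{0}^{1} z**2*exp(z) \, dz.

Integrate by parts twice (u = z^2, dv = exp(z) dz).
An antiderivative is F(z) = (z**2 - 2*z + 2)*exp(z).
Then F(1) - F(0) = (E) - (2) = -2 + E.

-2 + E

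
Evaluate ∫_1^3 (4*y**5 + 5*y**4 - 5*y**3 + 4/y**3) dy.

By the power rule, an antiderivative is F(y) = 2*y**6/3 + y**5 - 5*y**4/4 - 2/y**2.
Then F(3) - F(1) = (22591/36) - (-19/12) = 5662/9.

5662/9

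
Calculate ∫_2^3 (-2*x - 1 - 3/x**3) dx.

By the power rule, an antiderivative is F(x) = -x**2 - x + 3/(2*x**2).
Then F(3) - F(2) = (-71/6) - (-45/8) = -149/24.

-149/24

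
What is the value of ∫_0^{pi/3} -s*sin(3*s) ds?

Integrate by parts once (u = s, dv = -sin(3*s) ds).
An antiderivative is F(s) = s*cos(3*s)/3 - sin(3*s)/9.
Then F(pi/3) - F(0) = (-pi/9) - (0) = -pi/9.

-pi/9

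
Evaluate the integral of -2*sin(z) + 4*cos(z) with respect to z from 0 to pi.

An antiderivative is F(z) = 4*sin(z) + 2*cos(z).
Then F(pi) - F(0) = (-2) - (2) = -4.

-4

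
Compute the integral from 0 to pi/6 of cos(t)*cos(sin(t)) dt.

sin(1/2)

Let u = sin(t), so du = cos(t) dt. When t = 0, u = 0; when t = pi/6, u = 1/2.
The integral becomes ∫ cos(u) du from 0 to 1/2, with antiderivative sin(u).
Back in t: F(t) = sin(sin(t)).
Then F(pi/6) - F(0) = (sin(1/2)) - (0) = sin(1/2).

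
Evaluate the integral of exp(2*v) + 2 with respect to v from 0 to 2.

An antiderivative is F(v) = exp(2*v)/2 + 2*v.
Then F(2) - F(0) = (4 + exp(4)/2) - (1/2) = 7/2 + exp(4)/2.

7/2 + exp(4)/2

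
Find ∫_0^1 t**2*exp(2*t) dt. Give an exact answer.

-1/4 + exp(2)/4

Integrate by parts twice (u = t^2, dv = exp(2*t) dt).
An antiderivative is F(t) = (2*t**2 - 2*t + 1)*exp(2*t)/4.
Then F(1) - F(0) = (exp(2)/4) - (1/4) = -1/4 + exp(2)/4.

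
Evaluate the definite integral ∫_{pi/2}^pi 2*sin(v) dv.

2

An antiderivative is F(v) = -2*cos(v).
Then F(pi) - F(pi/2) = (2) - (0) = 2.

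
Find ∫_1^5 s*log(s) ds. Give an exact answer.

-6 + 25*log(5)/2

Integrate by parts once (u = ln s, dv = s ds).
An antiderivative is F(s) = s**2*(2*log(s) - 1)/4.
Then F(5) - F(1) = (-25/4 + 25*log(5)/2) - (-1/4) = -6 + 25*log(5)/2.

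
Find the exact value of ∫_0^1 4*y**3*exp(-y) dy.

24 - 64*exp(-1)

Integrate by parts 3 times (u = y^3, dv = 4*exp(-y) dy).
An antiderivative is F(y) = (-4*y**3 - 12*y**2 - 24*y - 24)*exp(-y).
Then F(1) - F(0) = (-64*exp(-1)) - (-24) = 24 - 64*exp(-1).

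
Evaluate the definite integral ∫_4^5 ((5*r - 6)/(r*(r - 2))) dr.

Factor the denominator: r**2 - 2*r = r(r - 2).
Partial fractions: (5*r - 6)/(r*(r - 2)) = 3/r + 2/(r - 2).
An antiderivative is F(r) = 3*log(r) + 2*log(r - 2).
Then F(5) - F(4) = (2*log(3) + 3*log(5)) - (8*log(2)) = -8*log(2) + 2*log(3) + 3*log(5).

-8*log(2) + 2*log(3) + 3*log(5)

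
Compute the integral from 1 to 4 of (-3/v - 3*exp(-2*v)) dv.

-6*log(2) - 3*exp(-2)/2 + 3*exp(-8)/2

An antiderivative is F(v) = -3*log(v) + 3*exp(-2*v)/2.
Then F(4) - F(1) = (-6*log(2) + 3*exp(-8)/2) - (3*exp(-2)/2) = -6*log(2) - 3*exp(-2)/2 + 3*exp(-8)/2.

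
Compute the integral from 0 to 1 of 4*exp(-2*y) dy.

An antiderivative is F(y) = -2*exp(-2*y).
Then F(1) - F(0) = (-2*exp(-2)) - (-2) = 2 - 2*exp(-2).

2 - 2*exp(-2)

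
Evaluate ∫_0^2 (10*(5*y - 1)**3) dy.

3280

Let u = 5*y - 1, so du = 5 dy. When y = 0, u = -1; when y = 2, u = 9.
The integral becomes 2·∫ u**3 du from -1 to 9, with antiderivative u**4/2.
Back in y: F(y) = (5*y - 1)**4/2.
Then F(2) - F(0) = (6561/2) - (1/2) = 3280.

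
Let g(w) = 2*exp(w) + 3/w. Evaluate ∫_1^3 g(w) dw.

-2*exp(1) + log(27) + 2*exp(3)

An antiderivative is F(w) = 2*exp(w) + 3*log(w).
Then F(3) - F(1) = (log(27) + 2*exp(3)) - (2*exp(1)) = -2*exp(1) + log(27) + 2*exp(3).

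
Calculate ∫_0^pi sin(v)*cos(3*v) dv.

0

Use the identity sin(v)cos(3*v) = [sin(4*v) + sin(-2*v)]/2.
An antiderivative is F(v) = cos(2*v)/4 - cos(4*v)/8.
Then F(pi) - F(0) = (1/8) - (1/8) = 0.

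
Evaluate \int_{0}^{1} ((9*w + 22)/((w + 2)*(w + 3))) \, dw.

Factor the denominator: w**2 + 5*w + 6 = (w + 3)(w + 2).
Partial fractions: (9*w + 22)/((w + 2)*(w + 3)) = 5/(w + 3) + 4/(w + 2).
An antiderivative is F(w) = 4*log(w + 2) + 5*log(w + 3).
Then F(1) - F(0) = (4*log(3) + 10*log(2)) - (4*log(2) + 5*log(3)) = log(64/3).

log(64/3)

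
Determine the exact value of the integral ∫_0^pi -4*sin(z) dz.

An antiderivative is F(z) = 4*cos(z).
Then F(pi) - F(0) = (-4) - (4) = -8.

-8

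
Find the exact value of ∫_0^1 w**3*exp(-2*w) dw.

3/8 - 19*exp(-2)/8

Integrate by parts 3 times (u = w^3, dv = exp(-2*w) dw).
An antiderivative is F(w) = (-4*w**3 - 6*w**2 - 6*w - 3)*exp(-2*w)/8.
Then F(1) - F(0) = (-19*exp(-2)/8) - (-3/8) = 3/8 - 19*exp(-2)/8.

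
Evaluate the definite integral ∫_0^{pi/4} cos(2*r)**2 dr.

pi/8

Use the identity cos^2(2*r) = (1 + cos(4*r))/2.
An antiderivative is F(r) = r/2 + sin(4*r)/8.
Then F(pi/4) - F(0) = (pi/8) - (0) = pi/8.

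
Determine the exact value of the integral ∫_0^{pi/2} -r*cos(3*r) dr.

Integrate by parts once (u = r, dv = -cos(3*r) dr).
An antiderivative is F(r) = -r*sin(3*r)/3 - cos(3*r)/9.
Then F(pi/2) - F(0) = (pi/6) - (-1/9) = 1/9 + pi/6.

1/9 + pi/6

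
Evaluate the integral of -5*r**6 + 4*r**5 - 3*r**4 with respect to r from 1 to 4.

-335508/35

By the power rule, an antiderivative is F(r) = -5*r**7/7 + 2*r**6/3 - 3*r**5/5.
Then F(4) - F(1) = (-1006592/105) - (-68/105) = -335508/35.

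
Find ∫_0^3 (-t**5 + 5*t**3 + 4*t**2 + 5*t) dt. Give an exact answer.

By the power rule, an antiderivative is F(t) = -t**6/6 + 5*t**4/4 + 4*t**3/3 + 5*t**2/2.
Then F(3) - F(0) = (153/4) - (0) = 153/4.

153/4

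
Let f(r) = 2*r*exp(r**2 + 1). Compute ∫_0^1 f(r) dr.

-exp(1) + exp(2)

Let u = r**2 + 1, so du = 2*r dr. When r = 0, u = 1; when r = 1, u = 2.
The integral becomes ∫ exp(u) du from 1 to 2, with antiderivative exp(u).
Back in r: F(r) = exp(r**2 + 1).
Then F(1) - F(0) = (exp(2)) - (exp(1)) = -exp(1) + exp(2).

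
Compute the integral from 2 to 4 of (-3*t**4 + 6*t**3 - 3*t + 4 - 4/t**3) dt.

By the power rule, an antiderivative is F(t) = -3*t**5/5 + 3*t**4/2 - 3*t**2/2 + 4*t + 2/t**2.
Then F(4) - F(2) = (-9531/40) - (73/10) = -9823/40.

-9823/40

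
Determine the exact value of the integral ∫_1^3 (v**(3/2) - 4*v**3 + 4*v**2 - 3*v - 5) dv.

By the power rule, an antiderivative is F(v) = 2*v**(5/2)/5 - v**4 + 4*v**3/3 - 3*v**2/2 - 5*v.
Then F(3) - F(1) = (-147/2 + 18*sqrt(3)/5) - (-173/30) = -1016/15 + 18*sqrt(3)/5.

-1016/15 + 18*sqrt(3)/5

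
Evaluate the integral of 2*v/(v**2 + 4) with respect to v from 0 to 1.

Let u = v**2 + 4, so du = 2*v dv. When v = 0, u = 4; when v = 1, u = 5.
The integral becomes ∫ 1/u du from 4 to 5, with antiderivative log(u).
Back in v: F(v) = log(v**2 + 4).
Then F(1) - F(0) = (log(5)) - (log(4)) = log(5/4).

log(5/4)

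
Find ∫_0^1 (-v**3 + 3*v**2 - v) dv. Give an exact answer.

By the power rule, an antiderivative is F(v) = -v**4/4 + v**3 - v**2/2.
Then F(1) - F(0) = (1/4) - (0) = 1/4.

1/4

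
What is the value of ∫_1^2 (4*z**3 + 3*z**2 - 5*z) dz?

By the power rule, an antiderivative is F(z) = z**4 + z**3 - 5*z**2/2.
Then F(2) - F(1) = (14) - (-1/2) = 29/2.

29/2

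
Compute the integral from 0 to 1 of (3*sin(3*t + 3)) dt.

Let u = 3*t + 3, so du = 3 dt. When t = 0, u = 3; when t = 1, u = 6.
The integral becomes ∫ sin(u) du from 3 to 6, with antiderivative -cos(u).
Back in t: F(t) = -cos(3*t + 3).
Then F(1) - F(0) = (-cos(6)) - (-cos(3)) = cos(3) - cos(6).

cos(3) - cos(6)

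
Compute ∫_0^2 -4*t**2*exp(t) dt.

Integrate by parts twice (u = t^2, dv = -4*exp(t) dt).
An antiderivative is F(t) = (-4*t**2 + 8*t - 8)*exp(t).
Then F(2) - F(0) = (-8*exp(2)) - (-8) = 8 - 8*exp(2).

8 - 8*exp(2)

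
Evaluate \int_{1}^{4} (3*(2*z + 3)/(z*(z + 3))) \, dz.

3*log(7)

Factor the denominator: z**2 + 3*z = (z + 3)z.
Partial fractions: 3*(2*z + 3)/(z*(z + 3)) = 3/(z + 3) + 3/z.
An antiderivative is F(z) = 3*log(z) + 3*log(z + 3).
Then F(4) - F(1) = (6*log(2) + 3*log(7)) - (log(64)) = 3*log(7).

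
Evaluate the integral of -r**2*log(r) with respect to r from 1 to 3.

26/9 - 9*log(3)

Integrate by parts once (u = ln r, dv = -r**2 dr).
An antiderivative is F(r) = -r**3*(3*log(r) - 1)/9.
Then F(3) - F(1) = (3 - 9*log(3)) - (1/9) = 26/9 - 9*log(3).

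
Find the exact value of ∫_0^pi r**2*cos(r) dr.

-2*pi

Integrate by parts twice (u = r^2, dv = cos(r) dr).
An antiderivative is F(r) = r**2*sin(r) + 2*r*cos(r) - 2*sin(r).
Then F(pi) - F(0) = (-2*pi) - (0) = -2*pi.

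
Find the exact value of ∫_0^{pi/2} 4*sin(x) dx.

4

An antiderivative is F(x) = -4*cos(x).
Then F(pi/2) - F(0) = (0) - (-4) = 4.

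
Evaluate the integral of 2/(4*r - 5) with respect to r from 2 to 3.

-log(3)/2 + log(7)/2

An antiderivative is F(r) = log(4*r - 5)/2.
Then F(3) - F(2) = (log(7)/2) - (log(3)/2) = -log(3)/2 + log(7)/2.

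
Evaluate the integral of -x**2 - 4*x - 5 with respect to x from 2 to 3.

By the power rule, an antiderivative is F(x) = -x**3/3 - 2*x**2 - 5*x.
Then F(3) - F(2) = (-42) - (-62/3) = -64/3.

-64/3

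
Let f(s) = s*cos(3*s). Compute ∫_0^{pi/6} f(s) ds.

Integrate by parts once (u = s, dv = cos(3*s) ds).
An antiderivative is F(s) = s*sin(3*s)/3 + cos(3*s)/9.
Then F(pi/6) - F(0) = (pi/18) - (1/9) = -1/9 + pi/18.

-1/9 + pi/18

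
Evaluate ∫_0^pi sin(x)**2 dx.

pi/2

Use the identity sin^2(x) = (1 - cos(2*x))/2.
An antiderivative is F(x) = x/2 - sin(2*x)/4.
Then F(pi) - F(0) = (pi/2) - (0) = pi/2.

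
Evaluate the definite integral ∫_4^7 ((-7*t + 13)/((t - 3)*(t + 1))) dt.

Factor the denominator: t**2 - 2*t - 3 = (t + 1)(t - 3).
Partial fractions: (-7*t + 13)/((t - 3)*(t + 1)) = -5/(t + 1) - 2/(t - 3).
An antiderivative is F(t) = -2*log(t - 3) - 5*log(t + 1).
Then F(7) - F(4) = (-19*log(2)) - (-5*log(5)) = -19*log(2) + 5*log(5).

-19*log(2) + 5*log(5)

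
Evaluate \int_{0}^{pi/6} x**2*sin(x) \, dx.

-2 - sqrt(3)*pi**2/72 + pi/6 + sqrt(3)

Integrate by parts twice (u = x^2, dv = sin(x) dx).
An antiderivative is F(x) = -x**2*cos(x) + 2*x*sin(x) + 2*cos(x).
Then F(pi/6) - F(0) = (-sqrt(3)*pi**2/72 + pi/6 + sqrt(3)) - (2) = -2 - sqrt(3)*pi**2/72 + pi/6 + sqrt(3).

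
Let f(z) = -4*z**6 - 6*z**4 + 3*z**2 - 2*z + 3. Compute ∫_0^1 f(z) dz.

43/35

By the power rule, an antiderivative is F(z) = -4*z**7/7 - 6*z**5/5 + z**3 - z**2 + 3*z.
Then F(1) - F(0) = (43/35) - (0) = 43/35.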